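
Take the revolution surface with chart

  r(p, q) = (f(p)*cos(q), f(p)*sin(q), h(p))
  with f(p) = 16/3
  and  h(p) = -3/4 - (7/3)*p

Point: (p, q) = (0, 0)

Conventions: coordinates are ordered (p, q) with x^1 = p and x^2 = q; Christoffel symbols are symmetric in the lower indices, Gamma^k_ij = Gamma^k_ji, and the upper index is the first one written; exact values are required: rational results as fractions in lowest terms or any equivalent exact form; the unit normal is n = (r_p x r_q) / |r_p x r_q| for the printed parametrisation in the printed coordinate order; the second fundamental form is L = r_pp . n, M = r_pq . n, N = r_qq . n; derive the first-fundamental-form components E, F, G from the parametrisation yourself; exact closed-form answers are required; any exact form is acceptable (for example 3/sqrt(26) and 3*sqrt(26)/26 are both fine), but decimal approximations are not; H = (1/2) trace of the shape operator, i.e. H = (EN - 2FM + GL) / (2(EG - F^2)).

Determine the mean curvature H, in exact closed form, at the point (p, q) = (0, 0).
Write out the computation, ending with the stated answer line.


f = 16/3, f' = 0, f'' = 0, h' = -7/3, h'' = 0
E = 49/9, F = 0, G = 256/9; answer radicand W^2 = 49/9
unnormalised second-form numerators: l = 0, m = 0, n = -112/9; L = l/sqrt(49/9), and similarly M = m/sqrt(W^2), N = n/sqrt(W^2)
H = (E*n - 2*F*m + G*l) / (2*(EG - F^2)*sqrt(W^2)); E*n - 2*F*m + G*l = -5488/81, EG - F^2 = 12544/81, so H = (-7/32)/sqrt(49/9)

Answer: H = -3/32


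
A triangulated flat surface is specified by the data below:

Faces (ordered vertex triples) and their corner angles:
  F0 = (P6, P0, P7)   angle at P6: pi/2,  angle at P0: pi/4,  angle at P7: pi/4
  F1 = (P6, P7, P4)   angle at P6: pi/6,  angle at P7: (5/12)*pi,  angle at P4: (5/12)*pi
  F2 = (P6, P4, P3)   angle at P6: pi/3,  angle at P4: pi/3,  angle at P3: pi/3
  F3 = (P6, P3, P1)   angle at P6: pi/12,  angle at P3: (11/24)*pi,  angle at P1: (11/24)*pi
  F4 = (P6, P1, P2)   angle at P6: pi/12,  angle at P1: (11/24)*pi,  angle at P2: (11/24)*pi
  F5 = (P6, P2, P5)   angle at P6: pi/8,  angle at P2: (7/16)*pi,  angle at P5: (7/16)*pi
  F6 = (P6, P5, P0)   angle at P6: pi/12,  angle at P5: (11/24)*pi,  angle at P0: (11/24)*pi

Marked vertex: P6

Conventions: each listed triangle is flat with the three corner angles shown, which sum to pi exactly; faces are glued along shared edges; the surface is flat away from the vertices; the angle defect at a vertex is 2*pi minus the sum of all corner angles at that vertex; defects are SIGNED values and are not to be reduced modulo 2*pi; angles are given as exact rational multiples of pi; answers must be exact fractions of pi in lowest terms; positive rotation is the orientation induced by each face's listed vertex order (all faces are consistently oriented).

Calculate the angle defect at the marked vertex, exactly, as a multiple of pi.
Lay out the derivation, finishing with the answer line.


Sum of corner angles at P6: (11/8)*pi
defect = 2*pi - (11/8)*pi

Answer: defect(P6) = (5/8)*pi


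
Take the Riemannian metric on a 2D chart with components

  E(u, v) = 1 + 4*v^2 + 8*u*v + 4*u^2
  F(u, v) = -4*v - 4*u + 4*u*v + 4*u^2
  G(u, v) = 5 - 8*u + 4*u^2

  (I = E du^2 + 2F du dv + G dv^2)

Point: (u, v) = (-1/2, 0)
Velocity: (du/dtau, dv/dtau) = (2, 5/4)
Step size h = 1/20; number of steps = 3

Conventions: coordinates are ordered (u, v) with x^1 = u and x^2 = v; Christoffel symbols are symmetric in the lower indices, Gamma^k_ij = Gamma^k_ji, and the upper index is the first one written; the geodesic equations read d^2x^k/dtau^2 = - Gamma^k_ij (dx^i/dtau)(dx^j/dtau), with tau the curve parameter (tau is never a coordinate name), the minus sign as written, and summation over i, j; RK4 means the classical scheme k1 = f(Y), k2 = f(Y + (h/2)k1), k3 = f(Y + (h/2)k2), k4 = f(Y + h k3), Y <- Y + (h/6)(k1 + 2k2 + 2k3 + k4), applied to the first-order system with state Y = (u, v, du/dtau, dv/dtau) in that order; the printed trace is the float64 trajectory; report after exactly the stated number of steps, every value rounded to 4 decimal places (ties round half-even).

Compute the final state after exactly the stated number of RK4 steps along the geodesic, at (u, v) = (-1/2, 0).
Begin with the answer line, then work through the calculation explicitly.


Answer: u = -0.1844, v = 0.2616, du/dtau = 2.1543, dv/dtau = 2.3856

f(Y) = (du/dtau, dv/dtau, -Gamma^u_ij Y'^i Y'^j, -Gamma^v_ij Y'^i Y'^j) with the Gammas evaluated at the stage position; h = 0.050000; intermediate values shown to 6 dp
step 0: u = -0.5000, v = 0.0000, du/dtau = 2.0000, dv/dtau = 1.2500
step 1:
  k1: at (u, v) = (-0.500000, 0.000000), (du/dtau, dv/dtau) = (2.000000, 1.250000); Gamma_uuu = -0.181818, Gamma_uuv = -0.181818, Gamma_uvv = 0.000000, Gamma_vuu = -0.545455, Gamma_vuv = -0.545455, Gamma_vvv = 0.000000; k1 = (2.000000, 1.250000, 1.636364, 4.909091)
  k2: at (u, v) = (-0.450000, 0.031250), (du/dtau, dv/dtau) = (2.040909, 1.372727); Gamma_uuu = -0.165655, Gamma_uuv = -0.165655, Gamma_uvv = 0.000000, Gamma_vuu = -0.573610, Gamma_vuv = -0.573610, Gamma_vvv = 0.000000; k2 = (2.040909, 1.372727, 1.618202, 5.603325)
  k3: at (u, v) = (-0.448977, 0.034318), (du/dtau, dv/dtau) = (2.040455, 1.390083); Gamma_uuu = -0.164451, Gamma_uuv = -0.164451, Gamma_uvv = 0.000000, Gamma_vuu = -0.574654, Gamma_vuv = -0.574654, Gamma_vvv = 0.000000; k3 = (2.040455, 1.390083, 1.617581, 5.652448)
  k4: at (u, v) = (-0.397977, 0.069504), (du/dtau, dv/dtau) = (2.080879, 1.532622); Gamma_uuu = -0.142059, Gamma_uuv = -0.142059, Gamma_uvv = 0.000000, Gamma_vuu = -0.604600, Gamma_vuv = -0.604600, Gamma_vvv = 0.000000; k4 = (2.080879, 1.532622, 1.521230, 6.474336)
  Y <- Y + (h/6)(k1 + 2k2 + 2k3 + k4): u = -0.3980, v = 0.0692, du/dtau = 2.0802, dv/dtau = 1.5325
step 2:
  k1: at (u, v) = (-0.397970, 0.069235), (du/dtau, dv/dtau) = (2.080243, 1.532458); Gamma_uuu = -0.142162, Gamma_uuv = -0.142162, Gamma_uvv = 0.000000, Gamma_vuu = -0.604557, Gamma_vuv = -0.604557, Gamma_vvv = 0.000000; k1 = (2.080243, 1.532458, 1.521591, 6.470686)
  k2: at (u, v) = (-0.345964, 0.107547), (du/dtau, dv/dtau) = (2.118283, 1.694225); Gamma_uuu = -0.112543, Gamma_uuv = -0.112543, Gamma_uvv = 0.000000, Gamma_vuu = -0.635350, Gamma_vuv = -0.635350, Gamma_vvv = 0.000000; k2 = (2.118283, 1.694225, 1.312788, 7.411239)
  k3: at (u, v) = (-0.345013, 0.111591), (du/dtau, dv/dtau) = (2.113063, 1.717739); Gamma_uuu = -0.110441, Gamma_uuv = -0.110441, Gamma_uvv = 0.000000, Gamma_vuu = -0.636378, Gamma_vuv = -0.636378, Gamma_vvv = 0.000000; k3 = (2.113063, 1.717739, 1.294855, 7.461154)
  k4: at (u, v) = (-0.292317, 0.155122), (du/dtau, dv/dtau) = (2.144986, 1.905516); Gamma_uuu = -0.070759, Gamma_uuv = -0.070759, Gamma_uvv = 0.000000, Gamma_vuu = -0.666519, Gamma_vuv = -0.666519, Gamma_vvv = 0.000000; k4 = (2.144986, 1.905516, 0.903983, 8.515160)
  Y <- Y + (h/6)(k1 + 2k2 + 2k3 + k4): u = -0.2922, v = 0.1548, du/dtau = 2.1439, dv/dtau = 1.9052
step 3:
  k1: at (u, v) = (-0.292237, 0.154751), (du/dtau, dv/dtau) = (2.143917, 1.905213); Gamma_uuu = -0.070914, Gamma_uuv = -0.070914, Gamma_uvv = 0.000000, Gamma_vuu = -0.666521, Gamma_vuv = -0.666521, Gamma_vvv = 0.000000; k1 = (2.143917, 1.905213, 0.905257, 8.508552)
  k2: at (u, v) = (-0.238639, 0.202382), (du/dtau, dv/dtau) = (2.166548, 2.117927); Gamma_uuu = -0.020306, Gamma_uuv = -0.020306, Gamma_uvv = 0.000000, Gamma_vuu = -0.693705, Gamma_vuv = -0.693705, Gamma_vvv = 0.000000; k2 = (2.166548, 2.117927, 0.281671, 9.622460)
  k3: at (u, v) = (-0.238074, 0.207699), (du/dtau, dv/dtau) = (2.150959, 2.145775); Gamma_uuu = -0.017028, Gamma_uuv = -0.017028, Gamma_uvv = 0.000000, Gamma_vuu = -0.694085, Gamma_vuv = -0.694085, Gamma_vvv = 0.000000; k3 = (2.150959, 2.145775, 0.235971, 9.618333)
  k4: at (u, v) = (-0.184689, 0.262040), (du/dtau, dv/dtau) = (2.155715, 2.386130); Gamma_uuu = 0.046612, Gamma_uuv = 0.046612, Gamma_uvv = 0.000000, Gamma_vuu = -0.713895, Gamma_vuv = -0.713895, Gamma_vvv = 0.000000; k4 = (2.155715, 2.386130, -0.696132, 10.661844)
  Y <- Y + (h/6)(k1 + 2k2 + 2k3 + k4): u = -0.1844, v = 0.2616, du/dtau = 2.1543, dv/dtau = 2.3856


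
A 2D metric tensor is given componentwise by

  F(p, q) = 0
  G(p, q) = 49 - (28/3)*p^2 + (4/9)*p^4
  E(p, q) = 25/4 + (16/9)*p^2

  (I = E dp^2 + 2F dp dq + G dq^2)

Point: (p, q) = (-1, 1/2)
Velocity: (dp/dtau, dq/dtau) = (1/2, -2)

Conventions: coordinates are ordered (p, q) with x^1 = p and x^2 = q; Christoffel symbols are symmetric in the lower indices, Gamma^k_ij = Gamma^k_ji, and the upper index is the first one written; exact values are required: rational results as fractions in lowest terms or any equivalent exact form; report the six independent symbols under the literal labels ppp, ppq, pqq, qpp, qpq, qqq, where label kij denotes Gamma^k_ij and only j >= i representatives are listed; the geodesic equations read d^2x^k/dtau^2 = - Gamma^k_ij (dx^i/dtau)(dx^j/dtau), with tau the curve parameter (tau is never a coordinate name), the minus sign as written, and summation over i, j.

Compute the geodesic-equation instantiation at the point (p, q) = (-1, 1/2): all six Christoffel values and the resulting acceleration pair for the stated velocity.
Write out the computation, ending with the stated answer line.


E = 289/36, F = 0, G = 361/9 at the point
E_p = -32/9, E_q = 0, F_p = 0, F_q = 0, G_p = 152/9, G_q = 0
EG - F^2 = 104329/324;  g^inv = (324/104329) * [[361/9, 0], [0, 289/36]]
first-kind symbols [ij,l] = (1/2)(d_i g_jl + d_j g_il - d_l g_ij): [pp,p] = E_p/2 = -16/9, [pp,q] = F_p - E_q/2 = 0, [pq,p] = E_q/2 = 0, [pq,q] = G_p/2 = 76/9, [qq,p] = F_q - G_p/2 = -76/9, [qq,q] = G_q/2 = 0
Gamma^p_ij = (G*[ij,p] - F*[ij,q])/(EG - F^2), Gamma^q_ij = (E*[ij,q] - F*[ij,p])/(EG - F^2)
Gamma_ppp = -64/289, Gamma_ppq = 0, Gamma_pqq = -304/289, Gamma_qpp = 0, Gamma_qpq = 4/19, Gamma_qqq = 0
d^2p/dtau^2 = -(Gamma_ppp*(1/2)^2 + 2*Gamma_ppq*(1/2)*(-2) + Gamma_pqq*(-2)^2) = 1232/289
d^2q/dtau^2 = -(Gamma_qpp*(1/2)^2 + 2*Gamma_qpq*(1/2)*(-2) + Gamma_qqq*(-2)^2) = 8/19

Answer: Gamma_ppp = -64/289, Gamma_ppq = 0, Gamma_pqq = -304/289, Gamma_qpp = 0, Gamma_qpq = 4/19, Gamma_qqq = 0; accelerations (d^2p/dtau^2, d^2q/dtau^2) = (1232/289, 8/19)


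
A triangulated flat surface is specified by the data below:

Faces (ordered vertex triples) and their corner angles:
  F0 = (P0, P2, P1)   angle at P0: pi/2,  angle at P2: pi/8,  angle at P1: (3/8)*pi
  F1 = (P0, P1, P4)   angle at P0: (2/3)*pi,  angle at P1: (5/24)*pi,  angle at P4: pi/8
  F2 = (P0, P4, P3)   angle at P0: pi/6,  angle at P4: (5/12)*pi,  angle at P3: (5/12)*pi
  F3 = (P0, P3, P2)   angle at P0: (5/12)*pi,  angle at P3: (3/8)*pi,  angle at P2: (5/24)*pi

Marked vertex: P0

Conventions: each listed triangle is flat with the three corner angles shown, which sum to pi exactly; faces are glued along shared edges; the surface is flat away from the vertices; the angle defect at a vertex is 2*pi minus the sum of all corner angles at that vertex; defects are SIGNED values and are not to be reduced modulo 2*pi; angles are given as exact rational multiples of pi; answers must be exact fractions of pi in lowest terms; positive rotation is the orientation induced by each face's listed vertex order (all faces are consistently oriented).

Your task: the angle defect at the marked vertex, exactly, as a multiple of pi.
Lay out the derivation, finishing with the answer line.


Sum of corner angles at P0: (7/4)*pi
defect = 2*pi - (7/4)*pi

Answer: defect(P0) = pi/4


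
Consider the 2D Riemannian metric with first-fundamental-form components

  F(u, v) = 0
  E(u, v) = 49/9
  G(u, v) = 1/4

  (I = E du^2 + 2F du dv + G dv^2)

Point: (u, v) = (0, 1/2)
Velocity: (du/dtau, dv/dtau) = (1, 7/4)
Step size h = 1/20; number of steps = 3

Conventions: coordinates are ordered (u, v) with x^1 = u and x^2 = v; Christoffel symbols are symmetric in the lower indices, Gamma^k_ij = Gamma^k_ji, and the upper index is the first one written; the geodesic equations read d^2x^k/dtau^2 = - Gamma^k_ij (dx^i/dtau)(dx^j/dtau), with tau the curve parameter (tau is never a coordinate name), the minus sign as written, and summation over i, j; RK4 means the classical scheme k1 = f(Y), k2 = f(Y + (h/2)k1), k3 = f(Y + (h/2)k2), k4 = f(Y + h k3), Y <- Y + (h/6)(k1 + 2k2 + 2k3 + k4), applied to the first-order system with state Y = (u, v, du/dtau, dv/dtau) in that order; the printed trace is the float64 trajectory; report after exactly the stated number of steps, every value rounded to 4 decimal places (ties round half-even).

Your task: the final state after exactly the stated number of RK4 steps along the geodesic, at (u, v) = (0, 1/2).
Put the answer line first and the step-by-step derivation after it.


Answer: u = 0.1500, v = 0.7625, du/dtau = 1.0000, dv/dtau = 1.7500

f(Y) = (du/dtau, dv/dtau, -Gamma^u_ij Y'^i Y'^j, -Gamma^v_ij Y'^i Y'^j) with the Gammas evaluated at the stage position; h = 0.050000; intermediate values shown to 6 dp
step 0: u = 0.0000, v = 0.5000, du/dtau = 1.0000, dv/dtau = 1.7500
step 1:
  k1: at (u, v) = (0.000000, 0.500000), (du/dtau, dv/dtau) = (1.000000, 1.750000); Gamma_uuu = 0.000000, Gamma_uuv = 0.000000, Gamma_uvv = 0.000000, Gamma_vuu = 0.000000, Gamma_vuv = 0.000000, Gamma_vvv = 0.000000; k1 = (1.000000, 1.750000, 0.000000, 0.000000)
  k2: at (u, v) = (0.025000, 0.543750), (du/dtau, dv/dtau) = (1.000000, 1.750000); Gamma_uuu = 0.000000, Gamma_uuv = 0.000000, Gamma_uvv = 0.000000, Gamma_vuu = 0.000000, Gamma_vuv = 0.000000, Gamma_vvv = 0.000000; k2 = (1.000000, 1.750000, 0.000000, 0.000000)
  k3: at (u, v) = (0.025000, 0.543750), (du/dtau, dv/dtau) = (1.000000, 1.750000); Gamma_uuu = 0.000000, Gamma_uuv = 0.000000, Gamma_uvv = 0.000000, Gamma_vuu = 0.000000, Gamma_vuv = 0.000000, Gamma_vvv = 0.000000; k3 = (1.000000, 1.750000, 0.000000, 0.000000)
  k4: at (u, v) = (0.050000, 0.587500), (du/dtau, dv/dtau) = (1.000000, 1.750000); Gamma_uuu = 0.000000, Gamma_uuv = 0.000000, Gamma_uvv = 0.000000, Gamma_vuu = 0.000000, Gamma_vuv = 0.000000, Gamma_vvv = 0.000000; k4 = (1.000000, 1.750000, 0.000000, 0.000000)
  Y <- Y + (h/6)(k1 + 2k2 + 2k3 + k4): u = 0.0500, v = 0.5875, du/dtau = 1.0000, dv/dtau = 1.7500
step 2:
  k1: at (u, v) = (0.050000, 0.587500), (du/dtau, dv/dtau) = (1.000000, 1.750000); Gamma_uuu = 0.000000, Gamma_uuv = 0.000000, Gamma_uvv = 0.000000, Gamma_vuu = 0.000000, Gamma_vuv = 0.000000, Gamma_vvv = 0.000000; k1 = (1.000000, 1.750000, 0.000000, 0.000000)
  k2: at (u, v) = (0.075000, 0.631250), (du/dtau, dv/dtau) = (1.000000, 1.750000); Gamma_uuu = 0.000000, Gamma_uuv = 0.000000, Gamma_uvv = 0.000000, Gamma_vuu = 0.000000, Gamma_vuv = 0.000000, Gamma_vvv = 0.000000; k2 = (1.000000, 1.750000, 0.000000, 0.000000)
  k3: at (u, v) = (0.075000, 0.631250), (du/dtau, dv/dtau) = (1.000000, 1.750000); Gamma_uuu = 0.000000, Gamma_uuv = 0.000000, Gamma_uvv = 0.000000, Gamma_vuu = 0.000000, Gamma_vuv = 0.000000, Gamma_vvv = 0.000000; k3 = (1.000000, 1.750000, 0.000000, 0.000000)
  k4: at (u, v) = (0.100000, 0.675000), (du/dtau, dv/dtau) = (1.000000, 1.750000); Gamma_uuu = 0.000000, Gamma_uuv = 0.000000, Gamma_uvv = 0.000000, Gamma_vuu = 0.000000, Gamma_vuv = 0.000000, Gamma_vvv = 0.000000; k4 = (1.000000, 1.750000, 0.000000, 0.000000)
  Y <- Y + (h/6)(k1 + 2k2 + 2k3 + k4): u = 0.1000, v = 0.6750, du/dtau = 1.0000, dv/dtau = 1.7500
step 3:
  k1: at (u, v) = (0.100000, 0.675000), (du/dtau, dv/dtau) = (1.000000, 1.750000); Gamma_uuu = 0.000000, Gamma_uuv = 0.000000, Gamma_uvv = 0.000000, Gamma_vuu = 0.000000, Gamma_vuv = 0.000000, Gamma_vvv = 0.000000; k1 = (1.000000, 1.750000, 0.000000, 0.000000)
  k2: at (u, v) = (0.125000, 0.718750), (du/dtau, dv/dtau) = (1.000000, 1.750000); Gamma_uuu = 0.000000, Gamma_uuv = 0.000000, Gamma_uvv = 0.000000, Gamma_vuu = 0.000000, Gamma_vuv = 0.000000, Gamma_vvv = 0.000000; k2 = (1.000000, 1.750000, 0.000000, 0.000000)
  k3: at (u, v) = (0.125000, 0.718750), (du/dtau, dv/dtau) = (1.000000, 1.750000); Gamma_uuu = 0.000000, Gamma_uuv = 0.000000, Gamma_uvv = 0.000000, Gamma_vuu = 0.000000, Gamma_vuv = 0.000000, Gamma_vvv = 0.000000; k3 = (1.000000, 1.750000, 0.000000, 0.000000)
  k4: at (u, v) = (0.150000, 0.762500), (du/dtau, dv/dtau) = (1.000000, 1.750000); Gamma_uuu = 0.000000, Gamma_uuv = 0.000000, Gamma_uvv = 0.000000, Gamma_vuu = 0.000000, Gamma_vuv = 0.000000, Gamma_vvv = 0.000000; k4 = (1.000000, 1.750000, 0.000000, 0.000000)
  Y <- Y + (h/6)(k1 + 2k2 + 2k3 + k4): u = 0.1500, v = 0.7625, du/dtau = 1.0000, dv/dtau = 1.7500


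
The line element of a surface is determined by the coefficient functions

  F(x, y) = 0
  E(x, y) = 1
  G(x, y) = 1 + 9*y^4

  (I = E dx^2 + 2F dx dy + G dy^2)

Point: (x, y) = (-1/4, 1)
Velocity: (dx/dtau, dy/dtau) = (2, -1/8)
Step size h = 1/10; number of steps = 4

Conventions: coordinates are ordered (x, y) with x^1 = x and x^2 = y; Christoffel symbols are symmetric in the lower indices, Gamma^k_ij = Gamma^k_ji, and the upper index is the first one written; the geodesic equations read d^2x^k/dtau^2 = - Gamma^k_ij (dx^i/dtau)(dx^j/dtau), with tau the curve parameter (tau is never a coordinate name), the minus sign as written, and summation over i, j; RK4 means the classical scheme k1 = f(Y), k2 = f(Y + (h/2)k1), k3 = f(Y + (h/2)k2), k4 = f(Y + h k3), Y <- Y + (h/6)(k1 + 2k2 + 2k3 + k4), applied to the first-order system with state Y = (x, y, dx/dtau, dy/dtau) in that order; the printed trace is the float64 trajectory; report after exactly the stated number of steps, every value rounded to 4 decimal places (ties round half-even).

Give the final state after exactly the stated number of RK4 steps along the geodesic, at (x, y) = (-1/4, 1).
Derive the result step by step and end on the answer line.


f(Y) = (dx/dtau, dy/dtau, -Gamma^x_ij Y'^i Y'^j, -Gamma^y_ij Y'^i Y'^j) with the Gammas evaluated at the stage position; h = 0.100000; intermediate values shown to 6 dp
step 0: x = -0.2500, y = 1.0000, dx/dtau = 2.0000, dy/dtau = -0.1250
step 1:
  k1: at (x, y) = (-0.250000, 1.000000), (dx/dtau, dy/dtau) = (2.000000, -0.125000); Gamma_xxx = 0.000000, Gamma_xxy = 0.000000, Gamma_xyy = 0.000000, Gamma_yxx = 0.000000, Gamma_yxy = 0.000000, Gamma_yyy = 1.800000; k1 = (2.000000, -0.125000, 0.000000, -0.028125)
  k2: at (x, y) = (-0.150000, 0.993750), (dx/dtau, dy/dtau) = (2.000000, -0.126406); Gamma_xxx = 0.000000, Gamma_xxy = 0.000000, Gamma_xyy = 0.000000, Gamma_yxx = 0.000000, Gamma_yxy = 0.000000, Gamma_yyy = 1.806732; k2 = (2.000000, -0.126406, 0.000000, -0.028869)
  k3: at (x, y) = (-0.150000, 0.993680), (dx/dtau, dy/dtau) = (2.000000, -0.126443); Gamma_xxx = 0.000000, Gamma_xxy = 0.000000, Gamma_xyy = 0.000000, Gamma_yxx = 0.000000, Gamma_yxy = 0.000000, Gamma_yyy = 1.806808; k3 = (2.000000, -0.126443, 0.000000, -0.028887)
  k4: at (x, y) = (-0.050000, 0.987356), (dx/dtau, dy/dtau) = (2.000000, -0.127889); Gamma_xxx = 0.000000, Gamma_xxy = 0.000000, Gamma_xyy = 0.000000, Gamma_yxx = 0.000000, Gamma_yxy = 0.000000, Gamma_yyy = 1.813581; k4 = (2.000000, -0.127889, 0.000000, -0.029662)
  Y <- Y + (h/6)(k1 + 2k2 + 2k3 + k4): x = -0.0500, y = 0.9874, dx/dtau = 2.0000, dy/dtau = -0.1279
step 2:
  k1: at (x, y) = (-0.050000, 0.987357), (dx/dtau, dy/dtau) = (2.000000, -0.127888); Gamma_xxx = 0.000000, Gamma_xxy = 0.000000, Gamma_xyy = 0.000000, Gamma_yxx = 0.000000, Gamma_yxy = 0.000000, Gamma_yyy = 1.813580; k1 = (2.000000, -0.127888, 0.000000, -0.029662)
  k2: at (x, y) = (0.050000, 0.980962), (dx/dtau, dy/dtau) = (2.000000, -0.129371); Gamma_xxx = 0.000000, Gamma_xxy = 0.000000, Gamma_xyy = 0.000000, Gamma_yxx = 0.000000, Gamma_yxy = 0.000000, Gamma_yyy = 1.820385; k2 = (2.000000, -0.129371, 0.000000, -0.030468)
  k3: at (x, y) = (0.050000, 0.980888), (dx/dtau, dy/dtau) = (2.000000, -0.129412); Gamma_xxx = 0.000000, Gamma_xxy = 0.000000, Gamma_xyy = 0.000000, Gamma_yxx = 0.000000, Gamma_yxy = 0.000000, Gamma_yyy = 1.820463; k3 = (2.000000, -0.129412, 0.000000, -0.030488)
  k4: at (x, y) = (0.150000, 0.974416), (dx/dtau, dy/dtau) = (2.000000, -0.130937); Gamma_xxx = 0.000000, Gamma_xxy = 0.000000, Gamma_xyy = 0.000000, Gamma_yxx = 0.000000, Gamma_yxy = 0.000000, Gamma_yyy = 1.827301; k4 = (2.000000, -0.130937, 0.000000, -0.031328)
  Y <- Y + (h/6)(k1 + 2k2 + 2k3 + k4): x = 0.1500, y = 0.9744, dx/dtau = 2.0000, dy/dtau = -0.1309
step 3:
  k1: at (x, y) = (0.150000, 0.974417), (dx/dtau, dy/dtau) = (2.000000, -0.130937); Gamma_xxx = 0.000000, Gamma_xxy = 0.000000, Gamma_xyy = 0.000000, Gamma_yxx = 0.000000, Gamma_yxy = 0.000000, Gamma_yyy = 1.827299; k1 = (2.000000, -0.130937, 0.000000, -0.031328)
  k2: at (x, y) = (0.250000, 0.967870), (dx/dtau, dy/dtau) = (2.000000, -0.132503); Gamma_xxx = 0.000000, Gamma_xxy = 0.000000, Gamma_xyy = 0.000000, Gamma_yxx = 0.000000, Gamma_yxy = 0.000000, Gamma_yyy = 1.834159; k2 = (2.000000, -0.132503, 0.000000, -0.032202)
  k3: at (x, y) = (0.250000, 0.967792), (dx/dtau, dy/dtau) = (2.000000, -0.132547); Gamma_xxx = 0.000000, Gamma_xxy = 0.000000, Gamma_xyy = 0.000000, Gamma_yxx = 0.000000, Gamma_yxy = 0.000000, Gamma_yyy = 1.834240; k3 = (2.000000, -0.132547, 0.000000, -0.032225)
  k4: at (x, y) = (0.350000, 0.961162), (dx/dtau, dy/dtau) = (2.000000, -0.134159); Gamma_xxx = 0.000000, Gamma_xxy = 0.000000, Gamma_xyy = 0.000000, Gamma_yxx = 0.000000, Gamma_yxy = 0.000000, Gamma_yyy = 1.841122; k4 = (2.000000, -0.134159, 0.000000, -0.033138)
  Y <- Y + (h/6)(k1 + 2k2 + 2k3 + k4): x = 0.3500, y = 0.9612, dx/dtau = 2.0000, dy/dtau = -0.1342
step 4:
  k1: at (x, y) = (0.350000, 0.961164), (dx/dtau, dy/dtau) = (2.000000, -0.134159); Gamma_xxx = 0.000000, Gamma_xxy = 0.000000, Gamma_xyy = 0.000000, Gamma_yxx = 0.000000, Gamma_yxy = 0.000000, Gamma_yyy = 1.841121; k1 = (2.000000, -0.134159, 0.000000, -0.033138)
  k2: at (x, y) = (0.450000, 0.954456), (dx/dtau, dy/dtau) = (2.000000, -0.135816); Gamma_xxx = 0.000000, Gamma_xxy = 0.000000, Gamma_xyy = 0.000000, Gamma_yxx = 0.000000, Gamma_yxy = 0.000000, Gamma_yyy = 1.848012; k2 = (2.000000, -0.135816, 0.000000, -0.034088)
  k3: at (x, y) = (0.450000, 0.954373), (dx/dtau, dy/dtau) = (2.000000, -0.135863); Gamma_xxx = 0.000000, Gamma_xxy = 0.000000, Gamma_xyy = 0.000000, Gamma_yxx = 0.000000, Gamma_yxy = 0.000000, Gamma_yyy = 1.848097; k3 = (2.000000, -0.135863, 0.000000, -0.034114)
  k4: at (x, y) = (0.550000, 0.947577), (dx/dtau, dy/dtau) = (2.000000, -0.137570); Gamma_xxx = 0.000000, Gamma_xxy = 0.000000, Gamma_xyy = 0.000000, Gamma_yxx = 0.000000, Gamma_yxy = 0.000000, Gamma_yyy = 1.854998; k4 = (2.000000, -0.137570, 0.000000, -0.035107)
  Y <- Y + (h/6)(k1 + 2k2 + 2k3 + k4): x = 0.5500, y = 0.9476, dx/dtau = 2.0000, dy/dtau = -0.1376

Answer: x = 0.5500, y = 0.9476, dx/dtau = 2.0000, dy/dtau = -0.1376


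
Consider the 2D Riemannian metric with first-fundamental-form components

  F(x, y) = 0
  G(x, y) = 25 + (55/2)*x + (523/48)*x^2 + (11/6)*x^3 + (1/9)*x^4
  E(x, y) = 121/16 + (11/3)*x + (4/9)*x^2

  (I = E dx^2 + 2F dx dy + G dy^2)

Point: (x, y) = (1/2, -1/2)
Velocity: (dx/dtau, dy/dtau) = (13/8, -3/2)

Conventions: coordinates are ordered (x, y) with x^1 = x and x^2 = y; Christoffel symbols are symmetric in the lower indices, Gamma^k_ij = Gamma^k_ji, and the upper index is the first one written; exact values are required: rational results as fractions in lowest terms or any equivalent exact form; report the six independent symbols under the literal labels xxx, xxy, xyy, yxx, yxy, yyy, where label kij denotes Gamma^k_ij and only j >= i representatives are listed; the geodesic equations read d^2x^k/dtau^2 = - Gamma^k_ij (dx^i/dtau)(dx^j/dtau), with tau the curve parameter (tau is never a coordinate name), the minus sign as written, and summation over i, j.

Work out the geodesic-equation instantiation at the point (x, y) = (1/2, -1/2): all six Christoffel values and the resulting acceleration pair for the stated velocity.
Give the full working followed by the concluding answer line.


E = 1369/144, F = 0, G = 24025/576 at the point
E_x = 37/9, E_y = 0, F_x = 0, F_y = 0, G_x = 5735/144, G_y = 0
EG - F^2 = 32890225/82944;  g^inv = (82944/32890225) * [[24025/576, 0], [0, 1369/144]]
first-kind symbols [ij,l] = (1/2)(d_i g_jl + d_j g_il - d_l g_ij): [xx,x] = E_x/2 = 37/18, [xx,y] = F_x - E_y/2 = 0, [xy,x] = E_y/2 = 0, [xy,y] = G_x/2 = 5735/288, [yy,x] = F_y - G_x/2 = -5735/288, [yy,y] = G_y/2 = 0
Gamma^x_ij = (G*[ij,x] - F*[ij,y])/(EG - F^2), Gamma^y_ij = (E*[ij,y] - F*[ij,x])/(EG - F^2)
Gamma_xxx = 8/37, Gamma_xxy = 0, Gamma_xyy = -155/74, Gamma_yxx = 0, Gamma_yxy = 74/155, Gamma_yyy = 0
d^2x/dtau^2 = -(Gamma_xxx*(13/8)^2 + 2*Gamma_xxy*(13/8)*(-3/2) + Gamma_xyy*(-3/2)^2) = 613/148
d^2y/dtau^2 = -(Gamma_yxx*(13/8)^2 + 2*Gamma_yxy*(13/8)*(-3/2) + Gamma_yyy*(-3/2)^2) = 1443/620

Answer: Gamma_xxx = 8/37, Gamma_xxy = 0, Gamma_xyy = -155/74, Gamma_yxx = 0, Gamma_yxy = 74/155, Gamma_yyy = 0; accelerations (d^2x/dtau^2, d^2y/dtau^2) = (613/148, 1443/620)


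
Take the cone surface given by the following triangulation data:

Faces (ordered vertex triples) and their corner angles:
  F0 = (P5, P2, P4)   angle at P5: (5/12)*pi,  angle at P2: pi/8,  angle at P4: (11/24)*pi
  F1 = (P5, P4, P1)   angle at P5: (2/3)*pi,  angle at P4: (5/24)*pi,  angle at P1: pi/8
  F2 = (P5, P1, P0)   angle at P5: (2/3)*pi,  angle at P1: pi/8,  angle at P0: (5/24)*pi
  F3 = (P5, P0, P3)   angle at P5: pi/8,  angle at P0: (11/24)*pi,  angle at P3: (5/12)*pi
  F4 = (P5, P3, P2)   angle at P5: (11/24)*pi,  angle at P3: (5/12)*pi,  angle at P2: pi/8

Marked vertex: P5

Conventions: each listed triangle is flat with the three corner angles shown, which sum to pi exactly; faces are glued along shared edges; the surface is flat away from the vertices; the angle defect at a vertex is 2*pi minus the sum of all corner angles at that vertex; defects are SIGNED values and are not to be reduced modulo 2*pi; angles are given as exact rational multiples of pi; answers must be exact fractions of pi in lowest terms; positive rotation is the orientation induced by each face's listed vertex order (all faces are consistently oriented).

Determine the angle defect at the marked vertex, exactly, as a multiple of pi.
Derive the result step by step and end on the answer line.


Sum of corner angles at P5: (7/3)*pi
defect = 2*pi - (7/3)*pi

Answer: defect(P5) = -pi/3


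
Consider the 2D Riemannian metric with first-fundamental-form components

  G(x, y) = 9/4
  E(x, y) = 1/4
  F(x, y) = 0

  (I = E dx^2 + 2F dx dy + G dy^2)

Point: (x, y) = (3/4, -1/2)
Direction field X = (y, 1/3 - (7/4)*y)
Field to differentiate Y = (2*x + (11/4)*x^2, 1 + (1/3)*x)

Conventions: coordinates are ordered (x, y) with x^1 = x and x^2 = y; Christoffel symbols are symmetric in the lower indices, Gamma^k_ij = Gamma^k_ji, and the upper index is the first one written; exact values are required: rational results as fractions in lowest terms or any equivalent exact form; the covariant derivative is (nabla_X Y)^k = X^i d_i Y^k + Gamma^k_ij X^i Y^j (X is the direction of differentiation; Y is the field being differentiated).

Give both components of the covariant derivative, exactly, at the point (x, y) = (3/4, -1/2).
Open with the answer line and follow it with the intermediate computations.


Answer: (nabla_X Y)^x = -49/16, (nabla_X Y)^y = -1/6

E = 1/4, F = 0, G = 9/4 at the point
E_x = 0, E_y = 0, F_x = 0, F_y = 0, G_x = 0, G_y = 0
EG - F^2 = 9/16;  g^inv = (16/9) * [[9/4, 0], [0, 1/4]]
first-kind symbols [ij,l] = (1/2)(d_i g_jl + d_j g_il - d_l g_ij): [xx,x] = E_x/2 = 0, [xx,y] = F_x - E_y/2 = 0, [xy,x] = E_y/2 = 0, [xy,y] = G_x/2 = 0, [yy,x] = F_y - G_x/2 = 0, [yy,y] = G_y/2 = 0
Gamma^x_ij = (G*[ij,x] - F*[ij,y])/(EG - F^2), Gamma^y_ij = (E*[ij,y] - F*[ij,x])/(EG - F^2)
Gamma_xxx = 0, Gamma_xxy = 0, Gamma_xyy = 0, Gamma_yxx = 0, Gamma_yxy = 0, Gamma_yyy = 0
X = (-1/2, 29/24), Y = (195/64, 5/4) at the point


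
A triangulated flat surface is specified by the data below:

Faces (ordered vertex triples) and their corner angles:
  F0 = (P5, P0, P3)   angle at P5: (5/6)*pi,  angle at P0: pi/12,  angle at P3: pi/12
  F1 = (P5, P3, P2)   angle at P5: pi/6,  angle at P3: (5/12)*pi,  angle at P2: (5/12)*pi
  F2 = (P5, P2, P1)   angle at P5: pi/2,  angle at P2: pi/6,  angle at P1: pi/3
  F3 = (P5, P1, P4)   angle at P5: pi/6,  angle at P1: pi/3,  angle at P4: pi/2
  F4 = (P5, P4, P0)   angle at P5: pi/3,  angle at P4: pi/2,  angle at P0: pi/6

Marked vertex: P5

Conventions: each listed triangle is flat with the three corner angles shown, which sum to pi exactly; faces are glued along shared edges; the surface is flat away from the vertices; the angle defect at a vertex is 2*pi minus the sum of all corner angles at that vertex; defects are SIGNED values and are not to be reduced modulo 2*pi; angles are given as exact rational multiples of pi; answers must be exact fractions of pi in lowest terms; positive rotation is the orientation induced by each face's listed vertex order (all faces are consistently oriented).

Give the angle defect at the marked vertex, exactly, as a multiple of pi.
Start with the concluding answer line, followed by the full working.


Answer: defect(P5) = 0

Sum of corner angles at P5: 2*pi
defect = 2*pi - 2*pi


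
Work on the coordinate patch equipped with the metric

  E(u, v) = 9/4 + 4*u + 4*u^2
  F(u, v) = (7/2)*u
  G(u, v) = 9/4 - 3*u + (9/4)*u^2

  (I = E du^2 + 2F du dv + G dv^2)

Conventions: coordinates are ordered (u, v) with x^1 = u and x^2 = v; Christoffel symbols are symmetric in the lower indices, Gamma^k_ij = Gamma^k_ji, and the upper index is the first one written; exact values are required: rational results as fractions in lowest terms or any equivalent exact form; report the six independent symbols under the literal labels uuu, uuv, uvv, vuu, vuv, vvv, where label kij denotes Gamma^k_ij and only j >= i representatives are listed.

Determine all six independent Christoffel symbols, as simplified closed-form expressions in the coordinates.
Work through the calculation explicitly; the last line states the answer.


E = 9/4 + 4*u + 4*u^2; F = (7/2)*u; G = 9/4 - 3*u + (9/4)*u^2
Gamma^k_ij = (1/2) g^{kl} (d_i g_jl + d_j g_il - d_l g_ij), with g^inv = (1/(EG-F^2)) [[G, -F], [-F, E]]
first partials: E_u = 4 + 8*u, E_v = 0, F_u = 7/2, F_v = 0, G_u = -3 + (9/2)*u, G_v = 0
D = EG - F^2 = 81/16 + (9/4)*u - (163/16)*u^2 - 3*u^3 + 9*u^4
expanded: Gamma^u_uu = (G E_u - 2F F_u + F E_v)/(2D), Gamma^u_uv = (G E_v - F G_u)/(2D), Gamma^u_vv = (2G F_v - G G_u - F G_v)/(2D), Gamma^v_uu = (2E F_u - E E_v - F E_u)/(2D), Gamma^v_uv = (E G_u - F E_v)/(2D), Gamma^v_vv = (E G_v - 2F F_v + F G_u)/(2D); substitute and cancel common factors

Answer: Gamma_uuu = (144*u^3 - 120*u^2 - 148*u + 72)/(144*u^4 - 48*u^3 - 163*u^2 + 36*u + 81), Gamma_uuv = (-126*u^2 + 84*u)/(144*u^4 - 48*u^3 - 163*u^2 + 36*u + 81), Gamma_uvv = (-81*u^3 + 162*u^2 - 153*u + 54)/(144*u^4 - 48*u^3 - 163*u^2 + 36*u + 81), Gamma_vuu = (112*u + 126)/(144*u^4 - 48*u^3 - 163*u^2 + 36*u + 81), Gamma_vuv = (144*u^3 + 48*u^2 - 15*u - 54)/(144*u^4 - 48*u^3 - 163*u^2 + 36*u + 81), Gamma_vvv = (126*u^2 - 84*u)/(144*u^4 - 48*u^3 - 163*u^2 + 36*u + 81)


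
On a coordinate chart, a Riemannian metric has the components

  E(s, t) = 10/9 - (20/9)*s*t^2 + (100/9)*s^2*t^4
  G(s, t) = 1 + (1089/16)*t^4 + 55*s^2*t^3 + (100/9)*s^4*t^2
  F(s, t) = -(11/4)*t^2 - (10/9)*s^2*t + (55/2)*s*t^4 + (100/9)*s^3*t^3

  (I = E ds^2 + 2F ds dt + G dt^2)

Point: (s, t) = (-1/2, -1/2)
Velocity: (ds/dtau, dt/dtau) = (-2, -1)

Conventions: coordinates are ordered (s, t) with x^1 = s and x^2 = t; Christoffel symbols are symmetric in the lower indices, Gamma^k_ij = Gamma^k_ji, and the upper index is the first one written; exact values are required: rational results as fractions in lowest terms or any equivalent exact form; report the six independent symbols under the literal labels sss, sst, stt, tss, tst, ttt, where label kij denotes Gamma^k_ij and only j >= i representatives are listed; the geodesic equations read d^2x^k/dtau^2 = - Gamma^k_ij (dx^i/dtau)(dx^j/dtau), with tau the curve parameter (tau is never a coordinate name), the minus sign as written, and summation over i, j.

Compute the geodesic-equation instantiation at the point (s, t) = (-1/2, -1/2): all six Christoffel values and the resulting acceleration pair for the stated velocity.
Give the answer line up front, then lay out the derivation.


Answer: Gamma_sss = -1440/9841, Gamma_sst = -2880/9841, Gamma_stt = 12816/9841, Gamma_tss = 3160/9841, Gamma_tst = 6320/9841, Gamma_ttt = -28124/9841; accelerations (d^2s/dtau^2, d^2t/dtau^2) = (4464/9841, -9796/9841)

E = 25/16, F = -79/64, G = 8545/2304 at the point
E_s = -5/4, E_t = -5/2, F_s = 35/288, F_t = 299/36, G_s = 395/72, G_t = -7031/288
EG - F^2 = 9841/2304;  g^inv = (2304/9841) * [[8545/2304, 79/64], [79/64, 25/16]]
first-kind symbols [ij,l] = (1/2)(d_i g_jl + d_j g_il - d_l g_ij): [ss,s] = E_s/2 = -5/8, [ss,t] = F_s - E_t/2 = 395/288, [st,s] = E_t/2 = -5/4, [st,t] = G_s/2 = 395/144, [tt,s] = F_t - G_s/2 = 89/16, [tt,t] = G_t/2 = -7031/576
Gamma^s_ij = (G*[ij,s] - F*[ij,t])/(EG - F^2), Gamma^t_ij = (E*[ij,t] - F*[ij,s])/(EG - F^2)
Gamma_sss = -1440/9841, Gamma_sst = -2880/9841, Gamma_stt = 12816/9841, Gamma_tss = 3160/9841, Gamma_tst = 6320/9841, Gamma_ttt = -28124/9841
d^2s/dtau^2 = -(Gamma_sss*(-2)^2 + 2*Gamma_sst*(-2)*(-1) + Gamma_stt*(-1)^2) = 4464/9841
d^2t/dtau^2 = -(Gamma_tss*(-2)^2 + 2*Gamma_tst*(-2)*(-1) + Gamma_ttt*(-1)^2) = -9796/9841


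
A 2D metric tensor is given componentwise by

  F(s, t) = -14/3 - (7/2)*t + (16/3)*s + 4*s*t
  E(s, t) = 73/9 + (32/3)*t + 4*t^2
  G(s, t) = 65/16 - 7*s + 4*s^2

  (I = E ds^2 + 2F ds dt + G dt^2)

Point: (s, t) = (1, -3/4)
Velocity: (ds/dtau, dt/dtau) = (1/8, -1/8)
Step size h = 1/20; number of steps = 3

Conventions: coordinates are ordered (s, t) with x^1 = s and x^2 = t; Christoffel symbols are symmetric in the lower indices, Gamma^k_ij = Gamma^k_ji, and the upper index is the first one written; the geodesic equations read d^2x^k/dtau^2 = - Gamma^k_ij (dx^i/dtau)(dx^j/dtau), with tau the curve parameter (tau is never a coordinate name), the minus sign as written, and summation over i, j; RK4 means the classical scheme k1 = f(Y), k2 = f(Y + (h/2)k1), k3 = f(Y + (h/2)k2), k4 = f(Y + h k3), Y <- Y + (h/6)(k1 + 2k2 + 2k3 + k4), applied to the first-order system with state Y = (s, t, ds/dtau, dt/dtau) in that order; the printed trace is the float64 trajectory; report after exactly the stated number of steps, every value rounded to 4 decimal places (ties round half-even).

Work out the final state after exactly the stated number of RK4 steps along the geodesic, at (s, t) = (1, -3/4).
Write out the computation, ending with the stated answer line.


f(Y) = (ds/dtau, dt/dtau, -Gamma^s_ij Y'^i Y'^j, -Gamma^t_ij Y'^i Y'^j) with the Gammas evaluated at the stage position; h = 0.050000; intermediate values shown to 6 dp
step 0: s = 1.0000, t = -0.7500, ds/dtau = 0.1250, dt/dtau = -0.1250
step 1:
  k1: at (s, t) = (1.000000, -0.750000), (ds/dtau, dt/dtau) = (0.125000, -0.125000); Gamma_sss = 0.000000, Gamma_sst = 0.962751, Gamma_stt = 0.000000, Gamma_tss = 0.000000, Gamma_tst = 0.206304, Gamma_ttt = 0.000000; k1 = (0.125000, -0.125000, 0.030086, 0.006447)
  k2: at (s, t) = (1.003125, -0.753125), (ds/dtau, dt/dtau) = (0.125752, -0.124839); Gamma_sss = 0.000000, Gamma_sst = 0.962111, Gamma_stt = 0.000000, Gamma_tss = 0.000000, Gamma_tst = 0.212459, Gamma_ttt = 0.000000; k2 = (0.125752, -0.124839, 0.030208, 0.006671)
  k3: at (s, t) = (1.003144, -0.753121), (ds/dtau, dt/dtau) = (0.125755, -0.124833); Gamma_sss = 0.000000, Gamma_sst = 0.962102, Gamma_stt = 0.000000, Gamma_tss = 0.000000, Gamma_tst = 0.212487, Gamma_ttt = 0.000000; k3 = (0.125755, -0.124833, 0.030207, 0.006671)
  k4: at (s, t) = (1.006288, -0.756242), (ds/dtau, dt/dtau) = (0.126510, -0.124666); Gamma_sss = 0.000000, Gamma_sst = 0.961385, Gamma_stt = 0.000000, Gamma_tss = 0.000000, Gamma_tst = 0.218714, Gamma_ttt = 0.000000; k4 = (0.126510, -0.124666, 0.030325, 0.006899)
  Y <- Y + (h/6)(k1 + 2k2 + 2k3 + k4): s = 1.0063, t = -0.7562, ds/dtau = 0.1265, dt/dtau = -0.1247
step 2:
  k1: at (s, t) = (1.006288, -0.756242), (ds/dtau, dt/dtau) = (0.126510, -0.124666); Gamma_sss = 0.000000, Gamma_sst = 0.961385, Gamma_stt = 0.000000, Gamma_tss = 0.000000, Gamma_tst = 0.218714, Gamma_ttt = 0.000000; k1 = (0.126510, -0.124666, 0.030325, 0.006899)
  k2: at (s, t) = (1.009450, -0.759358), (ds/dtau, dt/dtau) = (0.127268, -0.124494); Gamma_sss = 0.000000, Gamma_sst = 0.960589, Gamma_stt = 0.000000, Gamma_tss = 0.000000, Gamma_tst = 0.225013, Gamma_ttt = 0.000000; k2 = (0.127268, -0.124494, 0.030439, 0.007130)
  k3: at (s, t) = (1.009469, -0.759354), (ds/dtau, dt/dtau) = (0.127271, -0.124488); Gamma_sss = 0.000000, Gamma_sst = 0.960580, Gamma_stt = 0.000000, Gamma_tss = 0.000000, Gamma_tst = 0.225041, Gamma_ttt = 0.000000; k3 = (0.127271, -0.124488, 0.030438, 0.007131)
  k4: at (s, t) = (1.012651, -0.762466), (ds/dtau, dt/dtau) = (0.128032, -0.124310); Gamma_sss = 0.000000, Gamma_sst = 0.959703, Gamma_stt = 0.000000, Gamma_tss = 0.000000, Gamma_tst = 0.231410, Gamma_ttt = 0.000000; k4 = (0.128032, -0.124310, 0.030549, 0.007366)
  Y <- Y + (h/6)(k1 + 2k2 + 2k3 + k4): s = 1.0127, t = -0.7625, ds/dtau = 0.1280, dt/dtau = -0.1243
step 3:
  k1: at (s, t) = (1.012651, -0.762466), (ds/dtau, dt/dtau) = (0.128032, -0.124310); Gamma_sss = 0.000000, Gamma_sst = 0.959703, Gamma_stt = 0.000000, Gamma_tss = 0.000000, Gamma_tst = 0.231410, Gamma_ttt = 0.000000; k1 = (0.128032, -0.124310, 0.030549, 0.007366)
  k2: at (s, t) = (1.015852, -0.765574), (ds/dtau, dt/dtau) = (0.128796, -0.124126); Gamma_sss = 0.000000, Gamma_sst = 0.958745, Gamma_stt = 0.000000, Gamma_tss = 0.000000, Gamma_tst = 0.237849, Gamma_ttt = 0.000000; k2 = (0.128796, -0.124126, 0.030655, 0.007605)
  k3: at (s, t) = (1.015871, -0.765569), (ds/dtau, dt/dtau) = (0.128799, -0.124120); Gamma_sss = 0.000000, Gamma_sst = 0.958736, Gamma_stt = 0.000000, Gamma_tss = 0.000000, Gamma_tst = 0.237877, Gamma_ttt = 0.000000; k3 = (0.128799, -0.124120, 0.030654, 0.007606)
  k4: at (s, t) = (1.019091, -0.768672), (ds/dtau, dt/dtau) = (0.129565, -0.123930); Gamma_sss = 0.000000, Gamma_sst = 0.957695, Gamma_stt = 0.000000, Gamma_tss = 0.000000, Gamma_tst = 0.244386, Gamma_ttt = 0.000000; k4 = (0.129565, -0.123930, 0.030755, 0.007848)
  Y <- Y + (h/6)(k1 + 2k2 + 2k3 + k4): s = 1.0191, t = -0.7687, ds/dtau = 0.1296, dt/dtau = -0.1239

Answer: s = 1.0191, t = -0.7687, ds/dtau = 0.1296, dt/dtau = -0.1239


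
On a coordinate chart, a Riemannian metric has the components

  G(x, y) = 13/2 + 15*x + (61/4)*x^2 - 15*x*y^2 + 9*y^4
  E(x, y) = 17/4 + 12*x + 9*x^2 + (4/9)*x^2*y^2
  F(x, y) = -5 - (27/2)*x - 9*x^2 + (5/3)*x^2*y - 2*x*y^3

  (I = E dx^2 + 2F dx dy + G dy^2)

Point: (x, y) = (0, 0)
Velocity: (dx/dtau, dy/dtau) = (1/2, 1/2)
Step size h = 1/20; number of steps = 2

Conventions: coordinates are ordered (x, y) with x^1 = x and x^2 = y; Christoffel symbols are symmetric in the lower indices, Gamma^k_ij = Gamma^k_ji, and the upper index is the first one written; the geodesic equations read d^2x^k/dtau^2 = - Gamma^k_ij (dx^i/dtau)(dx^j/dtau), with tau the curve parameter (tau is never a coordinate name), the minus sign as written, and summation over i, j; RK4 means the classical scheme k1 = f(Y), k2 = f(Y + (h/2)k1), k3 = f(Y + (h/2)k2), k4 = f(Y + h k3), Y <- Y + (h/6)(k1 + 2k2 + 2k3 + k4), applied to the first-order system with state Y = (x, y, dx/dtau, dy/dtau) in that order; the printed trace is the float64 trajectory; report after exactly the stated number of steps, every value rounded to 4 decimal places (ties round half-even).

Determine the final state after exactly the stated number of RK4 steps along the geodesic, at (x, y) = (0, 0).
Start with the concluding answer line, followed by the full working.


Answer: x = 0.0508, y = 0.0503, dx/dtau = 0.5141, dy/dtau = 0.5048

f(Y) = (dx/dtau, dy/dtau, -Gamma^x_ij Y'^i Y'^j, -Gamma^y_ij Y'^i Y'^j) with the Gammas evaluated at the stage position; h = 0.050000; intermediate values shown to 6 dp
step 0: x = 0.0000, y = 0.0000, dx/dtau = 0.5000, dy/dtau = 0.5000
step 1:
  k1: at (x, y) = (0.000000, 0.000000), (dx/dtau, dy/dtau) = (0.500000, 0.500000); Gamma_xxx = -10.857143, Gamma_xxy = 14.285714, Gamma_xyy = -18.571429, Gamma_yxx = -10.428571, Gamma_yxy = 12.142857, Gamma_yyy = -14.285714; k1 = (0.500000, 0.500000, 0.214286, 0.107143)
  k2: at (x, y) = (0.012500, 0.012500), (dx/dtau, dy/dtau) = (0.505357, 0.502679); Gamma_xxx = -11.076944, Gamma_xxy = 14.646842, Gamma_xyy = -18.955877, Gamma_yxx = -10.612187, Gamma_yxy = 12.469013, Gamma_yyy = -14.650110; k2 = (0.505357, 0.502679, 0.177235, 0.077015)
  k3: at (x, y) = (0.012634, 0.012567), (dx/dtau, dy/dtau) = (0.504431, 0.501925); Gamma_xxx = -11.079078, Gamma_xxy = 14.650458, Gamma_xyy = -18.959710, Gamma_yxx = -10.613972, Gamma_yxy = 12.472296, Gamma_yyy = -14.653776; k3 = (0.504431, 0.501925, 0.176978, 0.076805)
  k4: at (x, y) = (0.025222, 0.025096), (dx/dtau, dy/dtau) = (0.508849, 0.503840); Gamma_xxx = -11.259109, Gamma_xxy = 14.963040, Gamma_xyy = -19.292809, Gamma_yxx = -10.764739, Gamma_yxy = 12.758108, Gamma_yyy = -14.976102; k4 = (0.508849, 0.503840, 0.140460, 0.047231)
  Y <- Y + (h/6)(k1 + 2k2 + 2k3 + k4): x = 0.0252, y = 0.0251, dx/dtau = 0.5089, dy/dtau = 0.5039
step 2:
  k1: at (x, y) = (0.025237, 0.025109), (dx/dtau, dy/dtau) = (0.508860, 0.503850); Gamma_xxx = -11.259303, Gamma_xxy = 14.963391, Gamma_xyy = -19.293182, Gamma_yxx = -10.764902, Gamma_yxy = 12.758431, Gamma_yyy = -14.976467; k1 = (0.508860, 0.503850, 0.140428, 0.047201)
  k2: at (x, y) = (0.037958, 0.037705), (dx/dtau, dy/dtau) = (0.512370, 0.505030); Gamma_xxx = -11.400995, Gamma_xxy = 15.228267, Gamma_xyy = -19.575792, Gamma_yxx = -10.883876, Gamma_yxy = 13.004512, Gamma_yyy = -15.257334; k2 = (0.512370, 0.505030, 0.104932, 0.018579)
  k3: at (x, y) = (0.038046, 0.037734), (dx/dtau, dy/dtau) = (0.511483, 0.504315); Gamma_xxx = -11.401807, Gamma_xxy = 15.229930, Gamma_xyy = -19.577521, Gamma_yxx = -10.884558, Gamma_yxy = 13.006071, Gamma_yyy = -15.259081; k3 = (0.511483, 0.504315, 0.105025, 0.018664)
  k4: at (x, y) = (0.050811, 0.050324), (dx/dtau, dy/dtau) = (0.514111, 0.504783); Gamma_xxx = -11.505248, Gamma_xxy = 15.445425, Gamma_xyy = -19.807800, Gamma_yxx = -10.971686, Gamma_yxy = 13.210677, Gamma_yyy = -15.496385; k4 = (0.514111, 0.504783, 0.071475, -0.008226)
  Y <- Y + (h/6)(k1 + 2k2 + 2k3 + k4): x = 0.0508, y = 0.0503, dx/dtau = 0.5141, dy/dtau = 0.5048
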